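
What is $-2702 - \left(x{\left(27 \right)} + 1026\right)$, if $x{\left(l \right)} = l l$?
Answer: $-4457$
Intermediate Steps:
$x{\left(l \right)} = l^{2}$
$-2702 - \left(x{\left(27 \right)} + 1026\right) = -2702 - \left(27^{2} + 1026\right) = -2702 - \left(729 + 1026\right) = -2702 - 1755 = -4457$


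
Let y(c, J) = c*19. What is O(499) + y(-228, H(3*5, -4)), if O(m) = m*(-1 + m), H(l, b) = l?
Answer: 244170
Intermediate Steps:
y(c, J) = 19*c
O(499) + y(-228, H(3*5, -4)) = 499*(-1 + 499) + 19*(-228) = 499*498 - 4332 = 248502 - 4332 = 244170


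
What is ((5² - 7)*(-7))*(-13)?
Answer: 1638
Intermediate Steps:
((5² - 7)*(-7))*(-13) = ((25 - 7)*(-7))*(-13) = (18*(-7))*(-13) = -126*(-13) = 1638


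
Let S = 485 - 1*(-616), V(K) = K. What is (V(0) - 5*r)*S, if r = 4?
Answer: -22020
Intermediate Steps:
S = 1101 (S = 485 + 616 = 1101)
(V(0) - 5*r)*S = (0 - 5*4)*1101 = (0 - 20)*1101 = -20*1101 = -22020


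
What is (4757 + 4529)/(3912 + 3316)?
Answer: 4643/3614 ≈ 1.2847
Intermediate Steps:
(4757 + 4529)/(3912 + 3316) = 9286/7228 = 9286*(1/7228) = 4643/3614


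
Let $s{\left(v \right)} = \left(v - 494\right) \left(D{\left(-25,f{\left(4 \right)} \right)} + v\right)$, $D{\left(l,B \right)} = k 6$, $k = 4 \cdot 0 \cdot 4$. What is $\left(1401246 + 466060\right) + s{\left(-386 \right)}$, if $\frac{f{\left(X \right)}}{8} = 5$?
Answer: $2206986$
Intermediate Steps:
$f{\left(X \right)} = 40$ ($f{\left(X \right)} = 8 \cdot 5 = 40$)
$k = 0$ ($k = 0 \cdot 4 = 0$)
$D{\left(l,B \right)} = 0$ ($D{\left(l,B \right)} = 0 \cdot 6 = 0$)
$s{\left(v \right)} = v \left(-494 + v\right)$ ($s{\left(v \right)} = \left(v - 494\right) \left(0 + v\right) = \left(-494 + v\right) v = v \left(-494 + v\right)$)
$\left(1401246 + 466060\right) + s{\left(-386 \right)} = \left(1401246 + 466060\right) - 386 \left(-494 - 386\right) = 1867306 - -339680 = 1867306 + 339680 = 2206986$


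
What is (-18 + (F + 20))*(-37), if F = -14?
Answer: 444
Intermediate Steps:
(-18 + (F + 20))*(-37) = (-18 + (-14 + 20))*(-37) = (-18 + 6)*(-37) = -12*(-37) = 444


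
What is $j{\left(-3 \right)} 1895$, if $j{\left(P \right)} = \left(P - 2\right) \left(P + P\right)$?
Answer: $56850$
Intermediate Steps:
$j{\left(P \right)} = 2 P \left(-2 + P\right)$ ($j{\left(P \right)} = \left(-2 + P\right) 2 P = 2 P \left(-2 + P\right)$)
$j{\left(-3 \right)} 1895 = 2 \left(-3\right) \left(-2 - 3\right) 1895 = 2 \left(-3\right) \left(-5\right) 1895 = 30 \cdot 1895 = 56850$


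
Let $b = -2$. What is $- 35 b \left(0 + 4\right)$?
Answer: $280$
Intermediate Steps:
$- 35 b \left(0 + 4\right) = - 35 \left(- 2 \left(0 + 4\right)\right) = - 35 \left(\left(-2\right) 4\right) = \left(-35\right) \left(-8\right) = 280$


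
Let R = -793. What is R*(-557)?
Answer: 441701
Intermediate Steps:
R*(-557) = -793*(-557) = 441701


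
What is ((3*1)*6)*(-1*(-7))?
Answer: 126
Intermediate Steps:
((3*1)*6)*(-1*(-7)) = (3*6)*7 = 18*7 = 126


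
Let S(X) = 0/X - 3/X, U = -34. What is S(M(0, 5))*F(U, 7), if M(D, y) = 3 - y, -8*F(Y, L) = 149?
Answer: -447/16 ≈ -27.938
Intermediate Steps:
F(Y, L) = -149/8 (F(Y, L) = -1/8*149 = -149/8)
S(X) = -3/X (S(X) = 0 - 3/X = -3/X)
S(M(0, 5))*F(U, 7) = -3/(3 - 1*5)*(-149/8) = -3/(3 - 5)*(-149/8) = -3/(-2)*(-149/8) = -3*(-1/2)*(-149/8) = (3/2)*(-149/8) = -447/16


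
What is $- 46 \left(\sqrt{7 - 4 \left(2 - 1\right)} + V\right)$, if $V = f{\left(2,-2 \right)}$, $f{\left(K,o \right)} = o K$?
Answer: $184 - 46 \sqrt{3} \approx 104.33$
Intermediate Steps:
$f{\left(K,o \right)} = K o$
$V = -4$ ($V = 2 \left(-2\right) = -4$)
$- 46 \left(\sqrt{7 - 4 \left(2 - 1\right)} + V\right) = - 46 \left(\sqrt{7 - 4 \left(2 - 1\right)} - 4\right) = - 46 \left(\sqrt{7 - 4} - 4\right) = - 46 \left(\sqrt{3} - 4\right) = - 46 \left(-4 + \sqrt{3}\right) = 184 - 46 \sqrt{3}$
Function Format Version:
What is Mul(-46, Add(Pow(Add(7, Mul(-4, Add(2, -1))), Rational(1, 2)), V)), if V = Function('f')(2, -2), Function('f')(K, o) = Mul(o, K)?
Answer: Add(184, Mul(-46, Pow(3, Rational(1, 2)))) ≈ 104.33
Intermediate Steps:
Function('f')(K, o) = Mul(K, o)
V = -4 (V = Mul(2, -2) = -4)
Mul(-46, Add(Pow(Add(7, Mul(-4, Add(2, -1))), Rational(1, 2)), V)) = Mul(-46, Add(Pow(Add(7, Mul(-4, Add(2, -1))), Rational(1, 2)), -4)) = Mul(-46, Add(Pow(Add(7, Mul(-4, 1)), Rational(1, 2)), -4)) = Mul(-46, Add(Pow(Add(7, -4), Rational(1, 2)), -4)) = Mul(-46, Add(Pow(3, Rational(1, 2)), -4)) = Mul(-46, Add(-4, Pow(3, Rational(1, 2)))) = Add(184, Mul(-46, Pow(3, Rational(1, 2))))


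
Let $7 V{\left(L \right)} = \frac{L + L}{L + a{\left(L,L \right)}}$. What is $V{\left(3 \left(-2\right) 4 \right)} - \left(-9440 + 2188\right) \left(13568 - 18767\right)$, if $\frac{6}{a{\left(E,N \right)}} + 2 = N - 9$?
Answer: $- \frac{5316143828}{141} \approx -3.7703 \cdot 10^{7}$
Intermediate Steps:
$a{\left(E,N \right)} = \frac{6}{-11 + N}$ ($a{\left(E,N \right)} = \frac{6}{-2 + \left(N - 9\right)} = \frac{6}{-2 + \left(-9 + N\right)} = \frac{6}{-11 + N}$)
$V{\left(L \right)} = \frac{2 L}{7 \left(L + \frac{6}{-11 + L}\right)}$ ($V{\left(L \right)} = \frac{\left(L + L\right) \frac{1}{L + \frac{6}{-11 + L}}}{7} = \frac{2 L \frac{1}{L + \frac{6}{-11 + L}}}{7} = \frac{2 L}{7 \left(L + \frac{6}{-11 + L}\right)}$)
$V{\left(3 \left(-2\right) 4 \right)} - \left(-9440 + 2188\right) \left(13568 - 18767\right) = \frac{2 \cdot 3 \left(-2\right) 4 \left(-11 + 3 \left(-2\right) 4\right)}{7 \left(6 + 3 \left(-2\right) 4 \left(-11 + 3 \left(-2\right) 4\right)\right)} - \left(-9440 + 2188\right) \left(13568 - 18767\right) = \frac{2 \left(\left(-6\right) 4\right) \left(-11 - 24\right)}{7 \left(6 + \left(-6\right) 4 \left(-11 - 24\right)\right)} - \left(-7252\right) \left(-5199\right) = \frac{2}{7} \left(-24\right) \frac{1}{6 - 24 \left(-11 - 24\right)} \left(-11 - 24\right) - 37703148 = \frac{2}{7} \left(-24\right) \frac{1}{6 - -840} \left(-35\right) - 37703148 = \frac{2}{7} \left(-24\right) \frac{1}{6 + 840} \left(-35\right) - 37703148 = \frac{2}{7} \left(-24\right) \frac{1}{846} \left(-35\right) - 37703148 = \frac{40}{141} - 37703148 = - \frac{5316143828}{141}$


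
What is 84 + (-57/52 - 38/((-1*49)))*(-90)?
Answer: 143781/1274 ≈ 112.86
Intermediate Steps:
84 + (-57/52 - 38/((-1*49)))*(-90) = 84 + (-57*1/52 - 38/(-49))*(-90) = 84 + (-57/52 - 38*(-1/49))*(-90) = 84 + (-57/52 + 38/49)*(-90) = 84 - 817/2548*(-90) = 84 + 36765/1274 = 143781/1274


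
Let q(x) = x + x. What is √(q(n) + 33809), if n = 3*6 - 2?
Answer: √33841 ≈ 183.96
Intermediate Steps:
n = 16 (n = 18 - 2 = 16)
q(x) = 2*x
√(q(n) + 33809) = √(2*16 + 33809) = √(32 + 33809) = √33841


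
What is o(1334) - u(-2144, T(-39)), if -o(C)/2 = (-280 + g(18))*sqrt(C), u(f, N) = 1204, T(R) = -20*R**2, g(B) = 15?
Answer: -1204 + 530*sqrt(1334) ≈ 18154.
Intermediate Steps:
o(C) = 530*sqrt(C) (o(C) = -2*(-280 + 15)*sqrt(C) = -(-530)*sqrt(C) = 530*sqrt(C))
o(1334) - u(-2144, T(-39)) = 530*sqrt(1334) - 1*1204 = 530*sqrt(1334) - 1204 = -1204 + 530*sqrt(1334)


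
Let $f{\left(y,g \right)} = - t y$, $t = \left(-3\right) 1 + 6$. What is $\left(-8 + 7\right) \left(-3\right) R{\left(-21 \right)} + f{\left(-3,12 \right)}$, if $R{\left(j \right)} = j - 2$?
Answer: $-60$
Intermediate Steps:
$t = 3$ ($t = -3 + 6 = 3$)
$R{\left(j \right)} = -2 + j$ ($R{\left(j \right)} = j - 2 = -2 + j$)
$f{\left(y,g \right)} = - 3 y$ ($f{\left(y,g \right)} = \left(-1\right) 3 y = - 3 y$)
$\left(-8 + 7\right) \left(-3\right) R{\left(-21 \right)} + f{\left(-3,12 \right)} = \left(-8 + 7\right) \left(-3\right) \left(-2 - 21\right) - -9 = \left(-1\right) \left(-3\right) \left(-23\right) + 9 = 3 \left(-23\right) + 9 = -69 + 9 = -60$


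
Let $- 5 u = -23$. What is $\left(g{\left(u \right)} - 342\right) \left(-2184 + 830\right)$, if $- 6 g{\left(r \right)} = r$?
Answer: $\frac{6961591}{15} \approx 4.6411 \cdot 10^{5}$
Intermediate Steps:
$u = \frac{23}{5}$ ($u = \left(- \frac{1}{5}\right) \left(-23\right) = \frac{23}{5} \approx 4.6$)
$g{\left(r \right)} = - \frac{r}{6}$
$\left(g{\left(u \right)} - 342\right) \left(-2184 + 830\right) = \left(\left(- \frac{1}{6}\right) \frac{23}{5} - 342\right) \left(-2184 + 830\right) = \left(- \frac{23}{30} - 342\right) \left(-1354\right) = \left(- \frac{10283}{30}\right) \left(-1354\right) = \frac{6961591}{15}$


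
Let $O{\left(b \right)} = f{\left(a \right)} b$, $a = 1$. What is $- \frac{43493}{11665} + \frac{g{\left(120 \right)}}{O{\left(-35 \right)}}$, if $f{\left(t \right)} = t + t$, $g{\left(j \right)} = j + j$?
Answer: $- \frac{584411}{81655} \approx -7.1571$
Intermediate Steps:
$g{\left(j \right)} = 2 j$
$f{\left(t \right)} = 2 t$
$O{\left(b \right)} = 2 b$ ($O{\left(b \right)} = 2 \cdot 1 b = 2 b$)
$- \frac{43493}{11665} + \frac{g{\left(120 \right)}}{O{\left(-35 \right)}} = - \frac{43493}{11665} + \frac{2 \cdot 120}{2 \left(-35\right)} = \left(-43493\right) \frac{1}{11665} + \frac{240}{-70} = - \frac{43493}{11665} + 240 \left(- \frac{1}{70}\right) = - \frac{43493}{11665} - \frac{24}{7} = - \frac{584411}{81655}$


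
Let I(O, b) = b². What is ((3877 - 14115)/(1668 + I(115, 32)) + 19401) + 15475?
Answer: 46937977/1346 ≈ 34872.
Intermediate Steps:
((3877 - 14115)/(1668 + I(115, 32)) + 19401) + 15475 = ((3877 - 14115)/(1668 + 32²) + 19401) + 15475 = (-10238/(1668 + 1024) + 19401) + 15475 = (-10238/2692 + 19401) + 15475 = (-10238*1/2692 + 19401) + 15475 = (-5119/1346 + 19401) + 15475 = 26108627/1346 + 15475 = 46937977/1346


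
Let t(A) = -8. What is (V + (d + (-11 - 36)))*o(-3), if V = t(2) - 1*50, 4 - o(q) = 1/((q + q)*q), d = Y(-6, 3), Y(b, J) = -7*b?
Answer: -497/2 ≈ -248.50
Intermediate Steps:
d = 42 (d = -7*(-6) = 42)
o(q) = 4 - 1/(2*q**2) (o(q) = 4 - 1/((q + q)*q) = 4 - 1/((2*q)*q) = 4 - 1/(2*q)/q = 4 - 1/(2*q**2))
V = -58 (V = -8 - 1*50 = -8 - 50 = -58)
(V + (d + (-11 - 36)))*o(-3) = (-58 + (42 + (-11 - 36)))*(4 - 1/2/(-3)**2) = (-58 + (42 - 47))*(4 - 1/2*1/9) = (-58 - 5)*(4 - 1/18) = -63*71/18 = -497/2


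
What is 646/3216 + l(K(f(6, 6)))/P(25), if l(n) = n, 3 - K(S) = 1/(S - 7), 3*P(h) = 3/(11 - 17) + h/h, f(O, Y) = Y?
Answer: 38915/1608 ≈ 24.201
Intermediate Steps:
P(h) = 1/6 (P(h) = (3/(11 - 17) + h/h)/3 = (3/(-6) + 1)/3 = (3*(-1/6) + 1)/3 = (-1/2 + 1)/3 = (1/3)*(1/2) = 1/6)
K(S) = 3 - 1/(-7 + S) (K(S) = 3 - 1/(S - 7) = 3 - 1/(-7 + S))
646/3216 + l(K(f(6, 6)))/P(25) = 646/3216 + ((-22 + 3*6)/(-7 + 6))/(1/6) = 646*(1/3216) + ((-22 + 18)/(-1))*6 = 323/1608 - 1*(-4)*6 = 323/1608 + 4*6 = 323/1608 + 24 = 38915/1608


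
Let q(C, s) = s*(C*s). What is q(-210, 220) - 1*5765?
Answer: -10169765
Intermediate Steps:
q(C, s) = C*s²
q(-210, 220) - 1*5765 = -210*220² - 1*5765 = -210*48400 - 5765 = -10164000 - 5765 = -10169765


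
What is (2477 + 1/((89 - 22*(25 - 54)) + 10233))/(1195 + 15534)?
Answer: 27147921/183349840 ≈ 0.14807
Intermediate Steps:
(2477 + 1/((89 - 22*(25 - 54)) + 10233))/(1195 + 15534) = (2477 + 1/((89 - 22*(-29)) + 10233))/16729 = (2477 + 1/((89 + 638) + 10233))*(1/16729) = (2477 + 1/(727 + 10233))*(1/16729) = (2477 + 1/10960)*(1/16729) = (27147921/10960)*(1/16729) = 27147921/183349840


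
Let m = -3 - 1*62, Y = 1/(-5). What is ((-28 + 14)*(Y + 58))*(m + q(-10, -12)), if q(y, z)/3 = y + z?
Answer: 530026/5 ≈ 1.0601e+5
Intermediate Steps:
Y = -1/5 ≈ -0.20000
q(y, z) = 3*y + 3*z (q(y, z) = 3*(y + z) = 3*y + 3*z)
m = -65 (m = -3 - 62 = -65)
((-28 + 14)*(Y + 58))*(m + q(-10, -12)) = ((-28 + 14)*(-1/5 + 58))*(-65 + (3*(-10) + 3*(-12))) = (-14*289/5)*(-65 + (-30 - 36)) = -4046*(-65 - 66)/5 = -4046/5*(-131) = 530026/5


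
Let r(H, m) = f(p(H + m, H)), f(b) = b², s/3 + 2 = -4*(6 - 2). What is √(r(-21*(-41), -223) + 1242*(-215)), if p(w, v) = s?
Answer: 3*I*√29346 ≈ 513.92*I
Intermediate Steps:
s = -54 (s = -6 + 3*(-4*(6 - 2)) = -6 + 3*(-4*4) = -6 + 3*(-16) = -6 - 48 = -54)
p(w, v) = -54
r(H, m) = 2916 (r(H, m) = (-54)² = 2916)
√(r(-21*(-41), -223) + 1242*(-215)) = √(2916 + 1242*(-215)) = √(2916 - 267030) = √(-264114) = 3*I*√29346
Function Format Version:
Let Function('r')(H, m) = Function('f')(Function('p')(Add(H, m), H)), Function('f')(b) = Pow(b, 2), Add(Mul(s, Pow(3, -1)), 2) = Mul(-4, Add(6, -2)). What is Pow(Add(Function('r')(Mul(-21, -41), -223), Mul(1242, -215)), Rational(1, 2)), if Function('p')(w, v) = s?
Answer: Mul(3, I, Pow(29346, Rational(1, 2))) ≈ Mul(513.92, I)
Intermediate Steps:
s = -54 (s = Add(-6, Mul(3, Mul(-4, Add(6, -2)))) = Add(-6, Mul(3, Mul(-4, 4))) = Add(-6, Mul(3, -16)) = Add(-6, -48) = -54)
Function('p')(w, v) = -54
Function('r')(H, m) = 2916 (Function('r')(H, m) = Pow(-54, 2) = 2916)
Pow(Add(Function('r')(Mul(-21, -41), -223), Mul(1242, -215)), Rational(1, 2)) = Pow(Add(2916, Mul(1242, -215)), Rational(1, 2)) = Pow(Add(2916, -267030), Rational(1, 2)) = Pow(-264114, Rational(1, 2)) = Mul(3, I, Pow(29346, Rational(1, 2)))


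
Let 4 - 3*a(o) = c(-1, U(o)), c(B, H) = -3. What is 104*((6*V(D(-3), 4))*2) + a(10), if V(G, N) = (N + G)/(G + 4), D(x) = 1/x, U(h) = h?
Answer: 3751/3 ≈ 1250.3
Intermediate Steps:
V(G, N) = (G + N)/(4 + G)
a(o) = 7/3 (a(o) = 4/3 - 1/3*(-3) = 4/3 + 1 = 7/3)
104*((6*V(D(-3), 4))*2) + a(10) = 104*((6*((1/(-3) + 4)/(4 + 1/(-3))))*2) + 7/3 = 104*((6*((-1/3 + 4)/(4 - 1/3)))*2) + 7/3 = 104*((6*((11/3)/(11/3)))*2) + 7/3 = 104*((6*((3/11)*(11/3)))*2) + 7/3 = 104*((6*1)*2) + 7/3 = 104*(6*2) + 7/3 = 104*12 + 7/3 = 1248 + 7/3 = 3751/3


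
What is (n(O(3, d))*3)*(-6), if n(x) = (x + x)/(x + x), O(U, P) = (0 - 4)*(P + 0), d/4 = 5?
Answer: -18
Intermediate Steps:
d = 20 (d = 4*5 = 20)
O(U, P) = -4*P
n(x) = 1 (n(x) = (2*x)/((2*x)) = (2*x)*(1/(2*x)) = 1)
(n(O(3, d))*3)*(-6) = (1*3)*(-6) = 3*(-6) = -18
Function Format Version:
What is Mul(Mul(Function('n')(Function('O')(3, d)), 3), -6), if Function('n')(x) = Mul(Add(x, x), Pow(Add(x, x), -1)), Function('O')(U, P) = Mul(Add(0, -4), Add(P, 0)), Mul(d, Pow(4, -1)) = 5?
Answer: -18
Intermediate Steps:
d = 20 (d = Mul(4, 5) = 20)
Function('O')(U, P) = Mul(-4, P)
Function('n')(x) = 1 (Function('n')(x) = Mul(Mul(2, x), Pow(Mul(2, x), -1)) = Mul(Mul(2, x), Mul(Rational(1, 2), Pow(x, -1))) = 1)
Mul(Mul(Function('n')(Function('O')(3, d)), 3), -6) = Mul(Mul(1, 3), -6) = Mul(3, -6) = -18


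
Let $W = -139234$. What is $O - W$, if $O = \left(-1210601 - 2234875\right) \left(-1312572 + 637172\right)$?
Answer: $2327074629634$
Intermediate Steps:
$O = 2327074490400$ ($O = \left(-3445476\right) \left(-675400\right) = 2327074490400$)
$O - W = 2327074490400 - -139234 = 2327074490400 + 139234 = 2327074629634$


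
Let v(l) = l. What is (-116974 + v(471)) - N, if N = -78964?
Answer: -37539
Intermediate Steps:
(-116974 + v(471)) - N = (-116974 + 471) - 1*(-78964) = -116503 + 78964 = -37539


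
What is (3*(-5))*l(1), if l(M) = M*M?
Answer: -15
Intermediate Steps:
l(M) = M²
(3*(-5))*l(1) = (3*(-5))*1² = -15*1 = -15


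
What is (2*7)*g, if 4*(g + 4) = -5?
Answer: -147/2 ≈ -73.500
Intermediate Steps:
g = -21/4 (g = -4 + (¼)*(-5) = -4 - 5/4 = -21/4 ≈ -5.2500)
(2*7)*g = (2*7)*(-21/4) = 14*(-21/4) = -147/2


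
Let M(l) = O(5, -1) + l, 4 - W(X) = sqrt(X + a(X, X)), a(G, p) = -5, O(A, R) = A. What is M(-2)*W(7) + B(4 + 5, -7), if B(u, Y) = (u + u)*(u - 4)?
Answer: 102 - 3*sqrt(2) ≈ 97.757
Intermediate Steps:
B(u, Y) = 2*u*(-4 + u) (B(u, Y) = (2*u)*(-4 + u) = 2*u*(-4 + u))
W(X) = 4 - sqrt(-5 + X) (W(X) = 4 - sqrt(X - 5) = 4 - sqrt(-5 + X))
M(l) = 5 + l
M(-2)*W(7) + B(4 + 5, -7) = (5 - 2)*(4 - sqrt(-5 + 7)) + 2*(4 + 5)*(-4 + (4 + 5)) = 3*(4 - sqrt(2)) + 2*9*(-4 + 9) = (12 - 3*sqrt(2)) + 2*9*5 = (12 - 3*sqrt(2)) + 90 = 102 - 3*sqrt(2)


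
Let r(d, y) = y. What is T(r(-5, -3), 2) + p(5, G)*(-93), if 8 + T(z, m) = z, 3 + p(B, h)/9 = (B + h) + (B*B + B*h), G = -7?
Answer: 12544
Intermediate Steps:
p(B, h) = -27 + 9*B + 9*h + 9*B**2 + 9*B*h (p(B, h) = -27 + 9*((B + h) + (B*B + B*h)) = -27 + 9*((B + h) + (B**2 + B*h)) = -27 + 9*(B + h + B**2 + B*h) = -27 + (9*B + 9*h + 9*B**2 + 9*B*h) = -27 + 9*B + 9*h + 9*B**2 + 9*B*h)
T(z, m) = -8 + z
T(r(-5, -3), 2) + p(5, G)*(-93) = (-8 - 3) + (-27 + 9*5 + 9*(-7) + 9*5**2 + 9*5*(-7))*(-93) = -11 + (-27 + 45 - 63 + 9*25 - 315)*(-93) = -11 + (-27 + 45 - 63 + 225 - 315)*(-93) = -11 - 135*(-93) = -11 + 12555 = 12544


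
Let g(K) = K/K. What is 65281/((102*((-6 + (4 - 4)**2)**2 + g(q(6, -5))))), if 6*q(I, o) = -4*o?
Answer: 65281/3774 ≈ 17.298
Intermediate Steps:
q(I, o) = -2*o/3 (q(I, o) = (-4*o)/6 = -2*o/3)
g(K) = 1
65281/((102*((-6 + (4 - 4)**2)**2 + g(q(6, -5))))) = 65281/((102*((-6 + (4 - 4)**2)**2 + 1))) = 65281/((102*((-6 + 0**2)**2 + 1))) = 65281/((102*((-6 + 0)**2 + 1))) = 65281/((102*((-6)**2 + 1))) = 65281/((102*(36 + 1))) = 65281/((102*37)) = 65281/3774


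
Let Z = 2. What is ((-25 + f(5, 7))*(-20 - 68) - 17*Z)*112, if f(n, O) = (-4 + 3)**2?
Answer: 232736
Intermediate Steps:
f(n, O) = 1 (f(n, O) = (-1)**2 = 1)
((-25 + f(5, 7))*(-20 - 68) - 17*Z)*112 = ((-25 + 1)*(-20 - 68) - 17*2)*112 = (-24*(-88) - 17*2)*112 = (2112 - 34)*112 = 2078*112 = 232736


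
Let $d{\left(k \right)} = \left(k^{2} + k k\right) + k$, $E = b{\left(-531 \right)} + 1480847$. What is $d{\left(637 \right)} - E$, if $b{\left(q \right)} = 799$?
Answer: $-669471$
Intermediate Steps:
$E = 1481646$ ($E = 799 + 1480847 = 1481646$)
$d{\left(k \right)} = k + 2 k^{2}$ ($d{\left(k \right)} = \left(k^{2} + k^{2}\right) + k = 2 k^{2} + k = k + 2 k^{2}$)
$d{\left(637 \right)} - E = 637 \left(1 + 2 \cdot 637\right) - 1481646 = 637 \left(1 + 1274\right) - 1481646 = 637 \cdot 1275 - 1481646 = 812175 - 1481646 = -669471$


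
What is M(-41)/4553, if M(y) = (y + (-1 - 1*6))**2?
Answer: 2304/4553 ≈ 0.50604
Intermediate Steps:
M(y) = (-7 + y)**2 (M(y) = (y + (-1 - 6))**2 = (y - 7)**2 = (-7 + y)**2)
M(-41)/4553 = (-7 - 41)**2/4553 = (-48)**2*(1/4553) = 2304*(1/4553) = 2304/4553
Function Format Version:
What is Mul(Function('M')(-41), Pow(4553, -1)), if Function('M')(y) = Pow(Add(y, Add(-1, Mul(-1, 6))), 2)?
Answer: Rational(2304, 4553) ≈ 0.50604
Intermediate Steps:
Function('M')(y) = Pow(Add(-7, y), 2) (Function('M')(y) = Pow(Add(y, Add(-1, -6)), 2) = Pow(Add(y, -7), 2) = Pow(Add(-7, y), 2))
Mul(Function('M')(-41), Pow(4553, -1)) = Mul(Pow(Add(-7, -41), 2), Pow(4553, -1)) = Mul(Pow(-48, 2), Rational(1, 4553)) = Mul(2304, Rational(1, 4553)) = Rational(2304, 4553)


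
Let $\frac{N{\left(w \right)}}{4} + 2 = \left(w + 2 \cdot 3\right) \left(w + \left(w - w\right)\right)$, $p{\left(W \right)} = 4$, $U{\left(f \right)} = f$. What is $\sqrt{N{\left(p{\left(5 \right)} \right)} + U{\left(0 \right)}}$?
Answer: $2 \sqrt{38} \approx 12.329$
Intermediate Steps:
$N{\left(w \right)} = -8 + 4 w \left(6 + w\right)$ ($N{\left(w \right)} = -8 + 4 \left(w + 2 \cdot 3\right) \left(w + \left(w - w\right)\right) = -8 + 4 \left(w + 6\right) \left(w + 0\right) = -8 + 4 \left(6 + w\right) w = -8 + 4 w \left(6 + w\right)$)
$\sqrt{N{\left(p{\left(5 \right)} \right)} + U{\left(0 \right)}} = \sqrt{\left(-8 + 4 \cdot 4^{2} + 24 \cdot 4\right) + 0} = \sqrt{\left(-8 + 4 \cdot 16 + 96\right) + 0} = \sqrt{\left(-8 + 64 + 96\right) + 0} = \sqrt{152 + 0} = \sqrt{152} = 2 \sqrt{38}$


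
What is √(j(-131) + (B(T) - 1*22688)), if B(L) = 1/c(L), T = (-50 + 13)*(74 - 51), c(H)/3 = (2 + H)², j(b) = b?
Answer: 2*I*√37007905542/2547 ≈ 151.06*I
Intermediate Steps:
c(H) = 3*(2 + H)²
T = -851 (T = -37*23 = -851)
B(L) = 1/(3*(2 + L)²)
√(j(-131) + (B(T) - 1*22688)) = √(-131 + (1/(3*(2 - 851)²) - 1*22688)) = √(-131 + ((⅓)/(-849)² - 22688)) = √(-131 + ((⅓)*(1/720801) - 22688)) = √(-131 + (1/2162403 - 22688)) = √(-131 - 49060599263/2162403) = √(-49343874056/2162403) = 2*I*√37007905542/2547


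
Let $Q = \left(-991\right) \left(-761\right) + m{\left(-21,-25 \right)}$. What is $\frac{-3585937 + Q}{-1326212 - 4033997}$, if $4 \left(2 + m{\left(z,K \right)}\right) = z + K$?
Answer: $\frac{5663599}{10720418} \approx 0.5283$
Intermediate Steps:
$m{\left(z,K \right)} = -2 + \frac{K}{4} + \frac{z}{4}$ ($m{\left(z,K \right)} = -2 + \frac{z + K}{4} = -2 + \frac{K + z}{4} = -2 + \left(\frac{K}{4} + \frac{z}{4}\right) = -2 + \frac{K}{4} + \frac{z}{4}$)
$Q = \frac{1508275}{2}$ ($Q = \left(-991\right) \left(-761\right) + \left(-2 + \frac{1}{4} \left(-25\right) + \frac{1}{4} \left(-21\right)\right) = 754151 - \frac{27}{2} = \frac{1508275}{2} \approx 7.5414 \cdot 10^{5}$)
$\frac{-3585937 + Q}{-1326212 - 4033997} = \frac{-3585937 + \frac{1508275}{2}}{-1326212 - 4033997} = - \frac{5663599}{2 \left(-5360209\right)} = \left(- \frac{5663599}{2}\right) \left(- \frac{1}{5360209}\right) = \frac{5663599}{10720418}$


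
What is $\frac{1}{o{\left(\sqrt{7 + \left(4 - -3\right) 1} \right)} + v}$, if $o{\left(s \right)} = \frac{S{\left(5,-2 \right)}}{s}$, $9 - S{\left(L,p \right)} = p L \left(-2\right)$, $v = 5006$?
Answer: $\frac{70084}{350840383} + \frac{11 \sqrt{14}}{350840383} \approx 0.00019988$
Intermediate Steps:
$S{\left(L,p \right)} = 9 + 2 L p$ ($S{\left(L,p \right)} = 9 - p L \left(-2\right) = 9 - L p \left(-2\right) = 9 - - 2 L p = 9 + 2 L p$)
$o{\left(s \right)} = - \frac{11}{s}$ ($o{\left(s \right)} = \frac{9 + 2 \cdot 5 \left(-2\right)}{s} = \frac{9 - 20}{s} = - \frac{11}{s}$)
$\frac{1}{o{\left(\sqrt{7 + \left(4 - -3\right) 1} \right)} + v} = \frac{1}{- \frac{11}{\sqrt{7 + \left(4 - -3\right) 1}} + 5006} = \frac{1}{- \frac{11}{\sqrt{7 + \left(4 + 3\right) 1}} + 5006} = \frac{1}{- \frac{11}{\sqrt{7 + 7 \cdot 1}} + 5006} = \frac{1}{- \frac{11}{\sqrt{7 + 7}} + 5006} = \frac{1}{- \frac{11}{\sqrt{14}} + 5006} = \frac{1}{- 11 \frac{\sqrt{14}}{14} + 5006} = \frac{1}{- \frac{11 \sqrt{14}}{14} + 5006} = \frac{1}{5006 - \frac{11 \sqrt{14}}{14}}$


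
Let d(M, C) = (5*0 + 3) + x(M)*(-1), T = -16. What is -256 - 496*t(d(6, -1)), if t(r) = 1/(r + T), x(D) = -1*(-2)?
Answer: -3344/15 ≈ -222.93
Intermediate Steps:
x(D) = 2
d(M, C) = 1 (d(M, C) = (5*0 + 3) + 2*(-1) = (0 + 3) - 2 = 3 - 2 = 1)
t(r) = 1/(-16 + r) (t(r) = 1/(r - 16) = 1/(-16 + r))
-256 - 496*t(d(6, -1)) = -256 - 496/(-16 + 1) = -256 - 496/(-15) = -256 - 496*(-1/15) = -256 + 496/15 = -3344/15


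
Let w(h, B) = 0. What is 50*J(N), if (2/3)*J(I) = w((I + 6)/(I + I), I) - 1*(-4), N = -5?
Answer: 300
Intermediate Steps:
J(I) = 6 (J(I) = 3*(0 - 1*(-4))/2 = 3*(0 + 4)/2 = (3/2)*4 = 6)
50*J(N) = 50*6 = 300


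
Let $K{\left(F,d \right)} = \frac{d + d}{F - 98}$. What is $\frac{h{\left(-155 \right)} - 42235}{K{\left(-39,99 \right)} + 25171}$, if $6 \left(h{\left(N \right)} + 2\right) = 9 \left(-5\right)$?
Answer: $- \frac{11574993}{6896458} \approx -1.6784$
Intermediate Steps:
$h{\left(N \right)} = - \frac{19}{2}$ ($h{\left(N \right)} = -2 + \frac{9 \left(-5\right)}{6} = -2 + \frac{1}{6} \left(-45\right) = -2 - \frac{15}{2} = - \frac{19}{2}$)
$K{\left(F,d \right)} = \frac{2 d}{-98 + F}$ ($K{\left(F,d \right)} = \frac{2 d}{F - 98} = \frac{2 d}{-98 + F}$)
$\frac{h{\left(-155 \right)} - 42235}{K{\left(-39,99 \right)} + 25171} = \frac{- \frac{19}{2} - 42235}{2 \cdot 99 \frac{1}{-98 - 39} + 25171} = - \frac{84489}{2 \left(2 \cdot 99 \frac{1}{-137} + 25171\right)} = - \frac{84489}{2 \left(2 \cdot 99 \left(- \frac{1}{137}\right) + 25171\right)} = - \frac{84489}{2 \left(- \frac{198}{137} + 25171\right)} = - \frac{84489}{2 \cdot \frac{3448229}{137}} = \left(- \frac{84489}{2}\right) \frac{137}{3448229} = - \frac{11574993}{6896458}$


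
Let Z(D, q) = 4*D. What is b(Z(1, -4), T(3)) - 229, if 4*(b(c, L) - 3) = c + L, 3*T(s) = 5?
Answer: -2695/12 ≈ -224.58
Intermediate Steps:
T(s) = 5/3 (T(s) = (1/3)*5 = 5/3)
b(c, L) = 3 + L/4 + c/4 (b(c, L) = 3 + (c + L)/4 = 3 + (L + c)/4 = 3 + (L/4 + c/4) = 3 + L/4 + c/4)
b(Z(1, -4), T(3)) - 229 = (3 + (1/4)*(5/3) + (4*1)/4) - 229 = (3 + 5/12 + (1/4)*4) - 229 = (3 + 5/12 + 1) - 229 = 53/12 - 229 = -2695/12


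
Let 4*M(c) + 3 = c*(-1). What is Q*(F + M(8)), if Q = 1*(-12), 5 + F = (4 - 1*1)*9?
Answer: -231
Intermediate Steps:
M(c) = -3/4 - c/4 (M(c) = -3/4 + (c*(-1))/4 = -3/4 + (-c)/4 = -3/4 - c/4)
F = 22 (F = -5 + (4 - 1*1)*9 = -5 + (4 - 1)*9 = -5 + 3*9 = -5 + 27 = 22)
Q = -12
Q*(F + M(8)) = -12*(22 + (-3/4 - 1/4*8)) = -12*(22 + (-3/4 - 2)) = -12*(22 - 11/4) = -12*77/4 = -231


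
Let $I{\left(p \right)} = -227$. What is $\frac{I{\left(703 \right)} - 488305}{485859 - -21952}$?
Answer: $- \frac{488532}{507811} \approx -0.96204$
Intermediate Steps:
$\frac{I{\left(703 \right)} - 488305}{485859 - -21952} = \frac{-227 - 488305}{485859 - -21952} = - \frac{488532}{485859 + 21952} = - \frac{488532}{507811}$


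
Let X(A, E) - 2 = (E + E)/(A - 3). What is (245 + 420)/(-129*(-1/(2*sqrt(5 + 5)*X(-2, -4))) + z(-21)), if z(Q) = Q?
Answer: -4021920/117763 - 343140*sqrt(10)/117763 ≈ -43.367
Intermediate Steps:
X(A, E) = 2 + 2*E/(-3 + A) (X(A, E) = 2 + (E + E)/(A - 3) = 2 + (2*E)/(-3 + A) = 2 + 2*E/(-3 + A))
(245 + 420)/(-129*(-1/(2*sqrt(5 + 5)*X(-2, -4))) + z(-21)) = (245 + 420)/(-129*(-(-3 - 2)/(4*sqrt(5 + 5)*(-3 - 2 - 4))) - 21) = 665/(-129*(-sqrt(10)/72) - 21) = 665/(-(-43)*sqrt(10)/24 - 21) = 665/(43*sqrt(10)/24 - 21) = 665/(-21 + 43*sqrt(10)/24)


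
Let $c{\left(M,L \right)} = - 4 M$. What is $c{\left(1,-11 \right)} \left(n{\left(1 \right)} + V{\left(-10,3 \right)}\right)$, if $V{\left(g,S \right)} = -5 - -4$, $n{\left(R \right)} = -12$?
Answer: $52$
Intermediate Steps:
$V{\left(g,S \right)} = -1$ ($V{\left(g,S \right)} = -5 + 4 = -1$)
$c{\left(1,-11 \right)} \left(n{\left(1 \right)} + V{\left(-10,3 \right)}\right) = \left(-4\right) 1 \left(-12 - 1\right) = \left(-4\right) \left(-13\right) = 52$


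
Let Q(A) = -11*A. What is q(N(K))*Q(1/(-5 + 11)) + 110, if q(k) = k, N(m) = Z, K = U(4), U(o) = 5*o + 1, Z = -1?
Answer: 671/6 ≈ 111.83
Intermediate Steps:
U(o) = 1 + 5*o
K = 21 (K = 1 + 5*4 = 1 + 20 = 21)
N(m) = -1
q(N(K))*Q(1/(-5 + 11)) + 110 = -(-11)/(-5 + 11) + 110 = -(-11)/6 + 110 = -1*(-11/6) + 110 = 11/6 + 110 = 671/6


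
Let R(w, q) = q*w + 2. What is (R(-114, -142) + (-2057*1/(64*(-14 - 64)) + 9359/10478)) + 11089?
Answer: 54881863403/2011776 ≈ 27280.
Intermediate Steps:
R(w, q) = 2 + q*w
(R(-114, -142) + (-2057*1/(64*(-14 - 64)) + 9359/10478)) + 11089 = ((2 - 142*(-114)) + (-2057*1/(64*(-14 - 64)) + 9359/10478)) + 11089 = ((2 + 16188) + (-2057/(64*(-78)) + 9359*(1/10478))) + 11089 = (16190 + (-2057/(-4992) + 9359/10478)) + 11089 = (16190 + (-2057*(-1/4992) + 9359/10478)) + 11089 = (16190 + (2057/4992 + 9359/10478)) + 11089 = (16190 + 2625899/2011776) + 11089 = 32573279339/2011776 + 11089 = 54881863403/2011776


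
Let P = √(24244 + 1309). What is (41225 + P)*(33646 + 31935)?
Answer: 2703576725 + 65581*√25553 ≈ 2.7141e+9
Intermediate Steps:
P = √25553 ≈ 159.85
(41225 + P)*(33646 + 31935) = (41225 + √25553)*(33646 + 31935) = (41225 + √25553)*65581 = 2703576725 + 65581*√25553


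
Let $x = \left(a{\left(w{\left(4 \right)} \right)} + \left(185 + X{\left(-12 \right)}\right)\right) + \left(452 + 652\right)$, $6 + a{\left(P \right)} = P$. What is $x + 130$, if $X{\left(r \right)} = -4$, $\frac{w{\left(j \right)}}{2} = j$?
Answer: $1417$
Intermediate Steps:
$w{\left(j \right)} = 2 j$
$a{\left(P \right)} = -6 + P$
$x = 1287$ ($x = \left(\left(-6 + 2 \cdot 4\right) + \left(185 - 4\right)\right) + \left(452 + 652\right) = \left(\left(-6 + 8\right) + 181\right) + 1104 = \left(2 + 181\right) + 1104 = 183 + 1104 = 1287$)
$x + 130 = 1287 + 130 = 1417$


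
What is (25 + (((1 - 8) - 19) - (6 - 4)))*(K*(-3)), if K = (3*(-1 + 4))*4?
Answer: 324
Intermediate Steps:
K = 36 (K = (3*3)*4 = 9*4 = 36)
(25 + (((1 - 8) - 19) - (6 - 4)))*(K*(-3)) = (25 + (((1 - 8) - 19) - (6 - 4)))*(36*(-3)) = (25 + ((-7 - 19) - 2))*(-108) = (25 + (-26 - 1*2))*(-108) = (25 + (-26 - 2))*(-108) = (25 - 28)*(-108) = -3*(-108) = 324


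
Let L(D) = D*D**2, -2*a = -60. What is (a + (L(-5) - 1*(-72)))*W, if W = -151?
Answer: 3473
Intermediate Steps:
a = 30 (a = -1/2*(-60) = 30)
L(D) = D**3
(a + (L(-5) - 1*(-72)))*W = (30 + ((-5)**3 - 1*(-72)))*(-151) = (30 + (-125 + 72))*(-151) = (30 - 53)*(-151) = -23*(-151) = 3473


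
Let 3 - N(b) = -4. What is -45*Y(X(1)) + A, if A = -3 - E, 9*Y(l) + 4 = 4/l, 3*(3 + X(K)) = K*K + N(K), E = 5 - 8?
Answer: 80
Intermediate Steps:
N(b) = 7 (N(b) = 3 - 1*(-4) = 3 + 4 = 7)
E = -3
X(K) = -⅔ + K²/3 (X(K) = -3 + (K*K + 7)/3 = -3 + (K² + 7)/3 = -3 + (7 + K²)/3 = -3 + (7/3 + K²/3) = -⅔ + K²/3)
Y(l) = -4/9 + 4/(9*l) (Y(l) = -4/9 + (4/l)/9 = -4/9 + 4/(9*l))
A = 0 (A = -3 - 1*(-3) = -3 + 3 = 0)
-45*Y(X(1)) + A = -20*(1 - (-⅔ + (⅓)*1²))/(-⅔ + (⅓)*1²) + 0 = -20*(1 - (-⅔ + (⅓)*1))/(-⅔ + (⅓)*1) + 0 = -20*(1 - (-⅔ + ⅓))/(-⅔ + ⅓) + 0 = -20*(1 - 1*(-⅓))/(-⅓) + 0 = -20*(-3)*(1 + ⅓) + 0 = -20*(-3)*4/3 + 0 = -45*(-16/9) + 0 = 80 + 0 = 80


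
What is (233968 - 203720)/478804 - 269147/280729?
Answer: -30094292349/33603542029 ≈ -0.89557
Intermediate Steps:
(233968 - 203720)/478804 - 269147/280729 = 30248*(1/478804) - 269147*1/280729 = 7562/119701 - 269147/280729 = -30094292349/33603542029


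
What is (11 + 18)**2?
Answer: 841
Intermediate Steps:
(11 + 18)**2 = 29**2 = 841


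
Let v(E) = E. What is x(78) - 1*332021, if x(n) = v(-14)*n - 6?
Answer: -333119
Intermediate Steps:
x(n) = -6 - 14*n (x(n) = -14*n - 6 = -6 - 14*n)
x(78) - 1*332021 = (-6 - 14*78) - 1*332021 = (-6 - 1092) - 332021 = -1098 - 332021 = -333119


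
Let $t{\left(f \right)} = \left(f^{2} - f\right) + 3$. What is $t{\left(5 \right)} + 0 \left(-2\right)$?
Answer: $23$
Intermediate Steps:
$t{\left(f \right)} = 3 + f^{2} - f$
$t{\left(5 \right)} + 0 \left(-2\right) = \left(3 + 5^{2} - 5\right) + 0 \left(-2\right) = \left(3 + 25 - 5\right) + 0 = 23 + 0 = 23$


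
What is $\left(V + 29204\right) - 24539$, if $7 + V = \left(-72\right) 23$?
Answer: $3002$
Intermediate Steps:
$V = -1663$ ($V = -7 - 1656 = -1663$)
$\left(V + 29204\right) - 24539 = \left(-1663 + 29204\right) - 24539 = 27541 - 24539 = 3002$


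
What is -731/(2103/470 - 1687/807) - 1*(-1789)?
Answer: 1340408269/904231 ≈ 1482.4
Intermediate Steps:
-731/(2103/470 - 1687/807) - 1*(-1789) = -731/(2103*(1/470) - 1687*1/807) + 1789 = -731/(2103/470 - 1687/807) + 1789 = -731/904231/379290 + 1789 = -731*379290/904231 + 1789 = -277260990/904231 + 1789 = 1340408269/904231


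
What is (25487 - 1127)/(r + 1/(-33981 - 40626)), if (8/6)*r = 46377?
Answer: 7269706080/10380146513 ≈ 0.70035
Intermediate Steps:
r = 139131/4 (r = (¾)*46377 = 139131/4 ≈ 34783.)
(25487 - 1127)/(r + 1/(-33981 - 40626)) = (25487 - 1127)/(139131/4 + 1/(-33981 - 40626)) = 24360/(139131/4 + 1/(-74607)) = 24360/(139131/4 - 1/74607) = 24360/(10380146513/298428) = 24360*(298428/10380146513) = 7269706080/10380146513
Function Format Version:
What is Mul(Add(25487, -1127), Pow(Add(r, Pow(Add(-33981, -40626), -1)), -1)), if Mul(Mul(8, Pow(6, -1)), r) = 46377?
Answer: Rational(7269706080, 10380146513) ≈ 0.70035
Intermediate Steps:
r = Rational(139131, 4) (r = Mul(Rational(3, 4), 46377) = Rational(139131, 4) ≈ 34783.)
Mul(Add(25487, -1127), Pow(Add(r, Pow(Add(-33981, -40626), -1)), -1)) = Mul(Add(25487, -1127), Pow(Add(Rational(139131, 4), Pow(Add(-33981, -40626), -1)), -1)) = Mul(24360, Pow(Add(Rational(139131, 4), Pow(-74607, -1)), -1)) = Mul(24360, Pow(Add(Rational(139131, 4), Rational(-1, 74607)), -1)) = Mul(24360, Pow(Rational(10380146513, 298428), -1)) = Mul(24360, Rational(298428, 10380146513)) = Rational(7269706080, 10380146513)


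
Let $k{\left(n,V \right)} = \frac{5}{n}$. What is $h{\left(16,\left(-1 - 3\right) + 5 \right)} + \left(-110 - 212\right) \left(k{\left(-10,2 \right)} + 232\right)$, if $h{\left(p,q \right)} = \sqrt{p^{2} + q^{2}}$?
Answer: $-74543 + \sqrt{257} \approx -74527.0$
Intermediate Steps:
$h{\left(16,\left(-1 - 3\right) + 5 \right)} + \left(-110 - 212\right) \left(k{\left(-10,2 \right)} + 232\right) = \sqrt{16^{2} + \left(\left(-1 - 3\right) + 5\right)^{2}} + \left(-110 - 212\right) \left(\frac{5}{-10} + 232\right) = \sqrt{256 + \left(-4 + 5\right)^{2}} - 322 \left(5 \left(- \frac{1}{10}\right) + 232\right) = \sqrt{256 + 1^{2}} - 322 \left(- \frac{1}{2} + 232\right) = \sqrt{256 + 1} - 74543 = \sqrt{257} - 74543 = -74543 + \sqrt{257}$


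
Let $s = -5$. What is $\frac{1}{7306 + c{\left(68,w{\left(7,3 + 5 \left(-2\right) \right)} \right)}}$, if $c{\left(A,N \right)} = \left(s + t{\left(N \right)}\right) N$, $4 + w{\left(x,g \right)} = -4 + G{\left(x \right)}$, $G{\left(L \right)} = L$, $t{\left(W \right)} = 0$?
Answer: $\frac{1}{7311} \approx 0.00013678$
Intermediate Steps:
$w{\left(x,g \right)} = -8 + x$ ($w{\left(x,g \right)} = -4 + \left(-4 + x\right) = -8 + x$)
$c{\left(A,N \right)} = - 5 N$ ($c{\left(A,N \right)} = \left(-5 + 0\right) N = - 5 N$)
$\frac{1}{7306 + c{\left(68,w{\left(7,3 + 5 \left(-2\right) \right)} \right)}} = \frac{1}{7306 - 5 \left(-8 + 7\right)} = \frac{1}{7306 - -5} = \frac{1}{7306 + 5} = \frac{1}{7311}$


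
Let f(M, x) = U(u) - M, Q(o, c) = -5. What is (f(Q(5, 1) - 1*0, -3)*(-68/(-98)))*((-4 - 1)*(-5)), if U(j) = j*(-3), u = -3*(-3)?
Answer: -18700/49 ≈ -381.63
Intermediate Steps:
u = 9
U(j) = -3*j
f(M, x) = -27 - M (f(M, x) = -3*9 - M = -27 - M)
(f(Q(5, 1) - 1*0, -3)*(-68/(-98)))*((-4 - 1)*(-5)) = ((-27 - (-5 - 1*0))*(-68/(-98)))*((-4 - 1)*(-5)) = ((-27 - (-5 + 0))*(-68*(-1/98)))*(-5*(-5)) = ((-27 - 1*(-5))*(34/49))*25 = ((-27 + 5)*(34/49))*25 = -22*34/49*25 = -748/49*25 = -18700/49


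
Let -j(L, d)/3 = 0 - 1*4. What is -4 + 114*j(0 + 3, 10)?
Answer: 1364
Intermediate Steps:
j(L, d) = 12 (j(L, d) = -3*(0 - 1*4) = -3*(0 - 4) = -3*(-4) = 12)
-4 + 114*j(0 + 3, 10) = -4 + 114*12 = -4 + 1368 = 1364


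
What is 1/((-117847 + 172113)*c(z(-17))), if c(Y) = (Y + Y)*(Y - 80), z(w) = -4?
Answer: 1/36466752 ≈ 2.7422e-8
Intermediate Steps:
c(Y) = 2*Y*(-80 + Y) (c(Y) = (2*Y)*(-80 + Y) = 2*Y*(-80 + Y))
1/((-117847 + 172113)*c(z(-17))) = 1/((-117847 + 172113)*((2*(-4)*(-80 - 4)))) = 1/(54266*((2*(-4)*(-84)))) = (1/54266)/672 = (1/54266)*(1/672) = 1/36466752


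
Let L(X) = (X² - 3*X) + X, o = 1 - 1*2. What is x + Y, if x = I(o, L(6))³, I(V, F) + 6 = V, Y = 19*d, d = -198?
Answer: -4105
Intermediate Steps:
o = -1 (o = 1 - 2 = -1)
L(X) = X² - 2*X
Y = -3762 (Y = 19*(-198) = -3762)
I(V, F) = -6 + V
x = -343 (x = (-6 - 1)³ = (-7)³ = -343)
x + Y = -343 - 3762 = -4105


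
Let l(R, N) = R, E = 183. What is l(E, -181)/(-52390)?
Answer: -183/52390 ≈ -0.0034930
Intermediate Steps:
l(E, -181)/(-52390) = 183/(-52390) = 183*(-1/52390) = -183/52390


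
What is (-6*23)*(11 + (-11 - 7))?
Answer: 966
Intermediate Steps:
(-6*23)*(11 + (-11 - 7)) = -138*(11 - 18) = -138*(-7) = 966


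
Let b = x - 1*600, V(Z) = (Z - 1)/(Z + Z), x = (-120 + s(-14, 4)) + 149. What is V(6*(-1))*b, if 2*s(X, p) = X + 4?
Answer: -336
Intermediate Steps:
s(X, p) = 2 + X/2 (s(X, p) = (X + 4)/2 = (4 + X)/2 = 2 + X/2)
x = 24 (x = (-120 + (2 + (½)*(-14))) + 149 = (-120 + (2 - 7)) + 149 = (-120 - 5) + 149 = -125 + 149 = 24)
V(Z) = (-1 + Z)/(2*Z) (V(Z) = (-1 + Z)/((2*Z)) = (-1 + Z)*(1/(2*Z)) = (-1 + Z)/(2*Z))
b = -576 (b = 24 - 1*600 = 24 - 600 = -576)
V(6*(-1))*b = ((-1 + 6*(-1))/(2*((6*(-1)))))*(-576) = ((½)*(-1 - 6)/(-6))*(-576) = ((½)*(-⅙)*(-7))*(-576) = (7/12)*(-576) = -336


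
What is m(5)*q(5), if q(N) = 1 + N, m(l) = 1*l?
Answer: 30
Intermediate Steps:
m(l) = l
m(5)*q(5) = 5*(1 + 5) = 5*6 = 30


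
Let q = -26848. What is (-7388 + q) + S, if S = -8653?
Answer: -42889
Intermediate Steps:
(-7388 + q) + S = (-7388 - 26848) - 8653 = -34236 - 8653 = -42889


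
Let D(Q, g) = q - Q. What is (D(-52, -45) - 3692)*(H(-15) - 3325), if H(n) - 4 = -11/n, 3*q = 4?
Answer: 543660464/45 ≈ 1.2081e+7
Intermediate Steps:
q = 4/3 (q = (1/3)*4 = 4/3 ≈ 1.3333)
H(n) = 4 - 11/n
D(Q, g) = 4/3 - Q
(D(-52, -45) - 3692)*(H(-15) - 3325) = ((4/3 - 1*(-52)) - 3692)*((4 - 11/(-15)) - 3325) = ((4/3 + 52) - 3692)*((4 - 11*(-1/15)) - 3325) = (160/3 - 3692)*((4 + 11/15) - 3325) = -10916*(71/15 - 3325)/3 = -10916/3*(-49804/15) = 543660464/45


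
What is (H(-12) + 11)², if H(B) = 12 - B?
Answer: 1225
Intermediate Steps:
(H(-12) + 11)² = ((12 - 1*(-12)) + 11)² = ((12 + 12) + 11)² = (24 + 11)² = 35² = 1225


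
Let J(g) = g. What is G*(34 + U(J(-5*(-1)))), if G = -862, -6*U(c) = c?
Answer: -85769/3 ≈ -28590.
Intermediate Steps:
U(c) = -c/6
G*(34 + U(J(-5*(-1)))) = -862*(34 - (-5)*(-1)/6) = -862*(34 - ⅙*5) = -862*(34 - ⅚) = -862*199/6 = -85769/3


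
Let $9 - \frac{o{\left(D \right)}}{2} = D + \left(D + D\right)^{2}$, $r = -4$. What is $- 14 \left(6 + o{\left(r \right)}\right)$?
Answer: $1344$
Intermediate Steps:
$o{\left(D \right)} = 18 - 8 D^{2} - 2 D$ ($o{\left(D \right)} = 18 - 2 \left(D + \left(D + D\right)^{2}\right) = 18 - 2 \left(D + \left(2 D\right)^{2}\right) = 18 - 2 \left(D + 4 D^{2}\right) = 18 - \left(2 D + 8 D^{2}\right) = 18 - 8 D^{2} - 2 D$)
$- 14 \left(6 + o{\left(r \right)}\right) = - 14 \left(6 - \left(-26 + 128\right)\right) = - 14 \left(6 + \left(18 - 128 + 8\right)\right) = - 14 \left(6 - 102\right) = \left(-14\right) \left(-96\right) = 1344$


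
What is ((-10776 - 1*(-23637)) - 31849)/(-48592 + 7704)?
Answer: 4747/10222 ≈ 0.46439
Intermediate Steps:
((-10776 - 1*(-23637)) - 31849)/(-48592 + 7704) = ((-10776 + 23637) - 31849)/(-40888) = (12861 - 31849)*(-1/40888) = -18988*(-1/40888) = 4747/10222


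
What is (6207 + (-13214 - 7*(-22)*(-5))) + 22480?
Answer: 14703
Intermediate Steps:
(6207 + (-13214 - 7*(-22)*(-5))) + 22480 = (6207 + (-13214 - (-154)*(-5))) + 22480 = (6207 + (-13214 - 1*770)) + 22480 = (6207 + (-13214 - 770)) + 22480 = (6207 - 13984) + 22480 = -7777 + 22480 = 14703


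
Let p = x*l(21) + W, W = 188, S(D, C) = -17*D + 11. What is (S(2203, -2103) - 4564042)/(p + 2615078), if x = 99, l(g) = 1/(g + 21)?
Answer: -64420748/36613757 ≈ -1.7595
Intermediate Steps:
S(D, C) = 11 - 17*D
l(g) = 1/(21 + g)
p = 2665/14 (p = 99/(21 + 21) + 188 = 99/42 + 188 = 99*(1/42) + 188 = 33/14 + 188 = 2665/14 ≈ 190.36)
(S(2203, -2103) - 4564042)/(p + 2615078) = ((11 - 17*2203) - 4564042)/(2665/14 + 2615078) = ((11 - 37451) - 4564042)/(36613757/14) = (-37440 - 4564042)*(14/36613757) = -4601482*14/36613757 = -64420748/36613757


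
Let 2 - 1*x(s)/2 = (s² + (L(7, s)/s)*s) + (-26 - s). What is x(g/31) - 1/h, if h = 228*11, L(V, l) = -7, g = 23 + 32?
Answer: 162091079/2410188 ≈ 67.252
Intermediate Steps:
g = 55
h = 2508
x(s) = 70 - 2*s² + 2*s (x(s) = 4 - 2*((s² + (-7/s)*s) + (-26 - s)) = 4 - 2*((s² - 7) + (-26 - s)) = 4 - 2*((-7 + s²) + (-26 - s)) = 4 - 2*(-33 + s² - s) = 4 + (66 - 2*s² + 2*s) = 70 - 2*s² + 2*s)
x(g/31) - 1/h = (70 - 2*(55/31)² + 2*(55/31)) - 1/2508 = (70 - 2*3025/961 + 110/31) - 1/2508 = (70 - 6050/961 + 110/31) - 1/2508 = 64630/961 - 1/2508 = 162091079/2410188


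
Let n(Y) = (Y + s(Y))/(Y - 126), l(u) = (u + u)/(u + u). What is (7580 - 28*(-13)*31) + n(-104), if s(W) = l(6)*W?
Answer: 2169464/115 ≈ 18865.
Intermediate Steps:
l(u) = 1 (l(u) = (2*u)/((2*u)) = (2*u)*(1/(2*u)) = 1)
s(W) = W (s(W) = 1*W = W)
n(Y) = 2*Y/(-126 + Y) (n(Y) = (Y + Y)/(Y - 126) = (2*Y)/(-126 + Y) = 2*Y/(-126 + Y))
(7580 - 28*(-13)*31) + n(-104) = (7580 - 28*(-13)*31) + 2*(-104)/(-126 - 104) = (7580 + 364*31) + 2*(-104)/(-230) = (7580 + 11284) + 2*(-104)*(-1/230) = 18864 + 104/115 = 2169464/115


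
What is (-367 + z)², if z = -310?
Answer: 458329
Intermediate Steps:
(-367 + z)² = (-367 - 310)² = (-677)² = 458329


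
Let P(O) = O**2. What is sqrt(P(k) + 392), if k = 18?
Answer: 2*sqrt(179) ≈ 26.758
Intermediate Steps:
sqrt(P(k) + 392) = sqrt(18**2 + 392) = sqrt(324 + 392) = sqrt(716) = 2*sqrt(179)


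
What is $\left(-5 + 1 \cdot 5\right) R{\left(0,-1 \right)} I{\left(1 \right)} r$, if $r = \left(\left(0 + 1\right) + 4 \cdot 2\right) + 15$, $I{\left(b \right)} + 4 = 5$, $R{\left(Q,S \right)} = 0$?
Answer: $0$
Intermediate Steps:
$I{\left(b \right)} = 1$ ($I{\left(b \right)} = -4 + 5 = 1$)
$r = 24$ ($r = \left(1 + 8\right) + 15 = 9 + 15 = 24$)
$\left(-5 + 1 \cdot 5\right) R{\left(0,-1 \right)} I{\left(1 \right)} r = \left(-5 + 1 \cdot 5\right) 0 \cdot 1 \cdot 24 = \left(-5 + 5\right) 0 \cdot 1 \cdot 24 = 0 \cdot 0 \cdot 1 \cdot 24 = 0 \cdot 1 \cdot 24 = 0 \cdot 24 = 0$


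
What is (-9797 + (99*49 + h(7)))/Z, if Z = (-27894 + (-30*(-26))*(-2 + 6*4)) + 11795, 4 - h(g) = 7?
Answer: -4949/1061 ≈ -4.6645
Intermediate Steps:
h(g) = -3 (h(g) = 4 - 1*7 = 4 - 7 = -3)
Z = 1061 (Z = (-27894 + 780*(-2 + 24)) + 11795 = (-27894 + 780*22) + 11795 = (-27894 + 17160) + 11795 = -10734 + 11795 = 1061)
(-9797 + (99*49 + h(7)))/Z = (-9797 + (99*49 - 3))/1061 = (-9797 + (4851 - 3))*(1/1061) = (-9797 + 4848)*(1/1061) = -4949*1/1061 = -4949/1061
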